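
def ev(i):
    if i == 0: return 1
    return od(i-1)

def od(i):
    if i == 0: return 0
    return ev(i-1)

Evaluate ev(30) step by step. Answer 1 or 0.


ev(30) = od(29)
od(29) = ev(28)
ev(28) = od(27)
od(27) = ev(26)
ev(26) = od(25)
od(25) = ev(24)
ev(24) = od(23)
od(23) = ev(22)
ev(22) = od(21)
od(21) = ev(20)
ev(20) = od(19)
od(19) = ev(18)
ev(18) = od(17)
od(17) = ev(16)
ev(16) = od(15)
od(15) = ev(14)
ev(14) = od(13)
od(13) = ev(12)
ev(12) = od(11)
od(11) = ev(10)
ev(10) = od(9)
od(9) = ev(8)
ev(8) = od(7)
od(7) = ev(6)
ev(6) = od(5)
od(5) = ev(4)
ev(4) = od(3)
od(3) = ev(2)
ev(2) = od(1)
od(1) = ev(0)
ev(0) = 1  (base case)
Result: 1

1


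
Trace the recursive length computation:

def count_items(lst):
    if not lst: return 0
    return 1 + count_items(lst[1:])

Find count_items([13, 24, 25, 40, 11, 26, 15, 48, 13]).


count_items([13, 24, 25, 40, 11, 26, 15, 48, 13]) = 1 + count_items([24, 25, 40, 11, 26, 15, 48, 13])
count_items([24, 25, 40, 11, 26, 15, 48, 13]) = 1 + count_items([25, 40, 11, 26, 15, 48, 13])
count_items([25, 40, 11, 26, 15, 48, 13]) = 1 + count_items([40, 11, 26, 15, 48, 13])
count_items([40, 11, 26, 15, 48, 13]) = 1 + count_items([11, 26, 15, 48, 13])
count_items([11, 26, 15, 48, 13]) = 1 + count_items([26, 15, 48, 13])
count_items([26, 15, 48, 13]) = 1 + count_items([15, 48, 13])
count_items([15, 48, 13]) = 1 + count_items([48, 13])
count_items([48, 13]) = 1 + count_items([13])
count_items([13]) = 1 + count_items([])
count_items([]) = 0  (base case)
Unwinding: 1 + 1 + 1 + 1 + 1 + 1 + 1 + 1 + 1 + 0 = 9

9


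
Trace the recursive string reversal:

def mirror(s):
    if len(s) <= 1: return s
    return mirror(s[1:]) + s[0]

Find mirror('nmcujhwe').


mirror('nmcujhwe') = mirror('mcujhwe') + 'n'
mirror('mcujhwe') = mirror('cujhwe') + 'm'
mirror('cujhwe') = mirror('ujhwe') + 'c'
mirror('ujhwe') = mirror('jhwe') + 'u'
mirror('jhwe') = mirror('hwe') + 'j'
mirror('hwe') = mirror('we') + 'h'
mirror('we') = mirror('e') + 'w'
mirror('e') = 'e'  (base case)
Concatenating: 'e' + 'w' + 'h' + 'j' + 'u' + 'c' + 'm' + 'n' = 'ewhjucmn'

ewhjucmn


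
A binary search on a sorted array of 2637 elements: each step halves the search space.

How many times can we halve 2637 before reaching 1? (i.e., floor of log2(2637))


2637 / 2 = 1318
1318 / 2 = 659
659 / 2 = 329
329 / 2 = 164
164 / 2 = 82
82 / 2 = 41
41 / 2 = 20
20 / 2 = 10
10 / 2 = 5
5 / 2 = 2
2 / 2 = 1
Reached 1 after 11 halvings

11


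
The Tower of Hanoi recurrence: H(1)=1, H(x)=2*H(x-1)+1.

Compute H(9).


H(9) = 2 * H(8) + 1
H(8) = 2 * H(7) + 1
H(7) = 2 * H(6) + 1
H(6) = 2 * H(5) + 1
H(5) = 2 * H(4) + 1
H(4) = 2 * H(3) + 1
H(3) = 2 * H(2) + 1
H(2) = 2 * H(1) + 1
H(1) = 1  (base case)
H(2) = 2 * 1 + 1 = 3
H(3) = 2 * 3 + 1 = 7
H(4) = 2 * 7 + 1 = 15
H(5) = 2 * 15 + 1 = 31
H(6) = 2 * 31 + 1 = 63
H(7) = 2 * 63 + 1 = 127
H(8) = 2 * 127 + 1 = 255
H(9) = 2 * 255 + 1 = 511

511


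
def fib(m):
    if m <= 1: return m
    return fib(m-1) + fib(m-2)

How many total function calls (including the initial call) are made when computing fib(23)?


Let C(n) = total calls for fib(n)
C(0) = 1, C(1) = 1
C(2) = 1 + C(1) + C(0) = 1 + 1 + 1 = 3
C(3) = 1 + C(2) + C(1) = 1 + 3 + 1 = 5
C(4) = 1 + C(3) + C(2) = 1 + 5 + 3 = 9
C(5) = 1 + C(4) + C(3) = 1 + 9 + 5 = 15
C(6) = 1 + C(5) + C(4) = 1 + 15 + 9 = 25
C(7) = 1 + C(6) + C(5) = 1 + 25 + 15 = 41
C(8) = 1 + C(7) + C(6) = 1 + 41 + 25 = 67
C(9) = 1 + C(8) + C(7) = 1 + 67 + 41 = 109
C(10) = 1 + C(9) + C(8) = 1 + 109 + 67 = 177
C(11) = 1 + C(10) + C(9) = 1 + 177 + 109 = 287
C(12) = 1 + C(11) + C(10) = 1 + 287 + 177 = 465
C(13) = 1 + C(12) + C(11) = 1 + 465 + 287 = 753
C(14) = 1 + C(13) + C(12) = 1 + 753 + 465 = 1219
C(15) = 1 + C(14) + C(13) = 1 + 1219 + 753 = 1973
C(16) = 1 + C(15) + C(14) = 1 + 1973 + 1219 = 3193
C(17) = 1 + C(16) + C(15) = 1 + 3193 + 1973 = 5167
C(18) = 1 + C(17) + C(16) = 1 + 5167 + 3193 = 8361
C(19) = 1 + C(18) + C(17) = 1 + 8361 + 5167 = 13529
C(20) = 1 + C(19) + C(18) = 1 + 13529 + 8361 = 21891
C(21) = 1 + C(20) + C(19) = 1 + 21891 + 13529 = 35421
C(22) = 1 + C(21) + C(20) = 1 + 35421 + 21891 = 57313
C(23) = 1 + C(22) + C(21) = 1 + 57313 + 35421 = 92735

92735


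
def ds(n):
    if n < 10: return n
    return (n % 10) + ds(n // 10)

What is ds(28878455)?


ds(28878455) = 5 + ds(2887845)
ds(2887845) = 5 + ds(288784)
ds(288784) = 4 + ds(28878)
ds(28878) = 8 + ds(2887)
ds(2887) = 7 + ds(288)
ds(288) = 8 + ds(28)
ds(28) = 8 + ds(2)
ds(2) = 2  (base case)
Total: 5 + 5 + 4 + 8 + 7 + 8 + 8 + 2 = 47

47


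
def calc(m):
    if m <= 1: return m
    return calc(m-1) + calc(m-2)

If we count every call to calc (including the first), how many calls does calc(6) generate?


Let C(n) = total calls for calc(n)
C(0) = 1, C(1) = 1
C(2) = 1 + C(1) + C(0) = 1 + 1 + 1 = 3
C(3) = 1 + C(2) + C(1) = 1 + 3 + 1 = 5
C(4) = 1 + C(3) + C(2) = 1 + 5 + 3 = 9
C(5) = 1 + C(4) + C(3) = 1 + 9 + 5 = 15
C(6) = 1 + C(5) + C(4) = 1 + 15 + 9 = 25

25


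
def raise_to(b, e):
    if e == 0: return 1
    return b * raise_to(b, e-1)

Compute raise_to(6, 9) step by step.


raise_to(6, 9)
= 6 * raise_to(6, 8)
= 6 * 6 * raise_to(6, 7)
= 6 * 6 * 6 * raise_to(6, 6)
= 6 * 6 * 6 * 6 * raise_to(6, 5)
= 6 * 6 * 6 * 6 * 6 * raise_to(6, 4)
= 6 * 6 * 6 * 6 * 6 * 6 * raise_to(6, 3)
= 6 * 6 * 6 * 6 * 6 * 6 * 6 * raise_to(6, 2)
= 6 * 6 * 6 * 6 * 6 * 6 * 6 * 6 * raise_to(6, 1)
= 6 * 6 * 6 * 6 * 6 * 6 * 6 * 6 * 6 * raise_to(6, 0)
= 6 * 6 * 6 * 6 * 6 * 6 * 6 * 6 * 6 * 1
= 10077696

10077696


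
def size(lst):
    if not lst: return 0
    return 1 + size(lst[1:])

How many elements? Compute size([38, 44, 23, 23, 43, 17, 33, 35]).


size([38, 44, 23, 23, 43, 17, 33, 35]) = 1 + size([44, 23, 23, 43, 17, 33, 35])
size([44, 23, 23, 43, 17, 33, 35]) = 1 + size([23, 23, 43, 17, 33, 35])
size([23, 23, 43, 17, 33, 35]) = 1 + size([23, 43, 17, 33, 35])
size([23, 43, 17, 33, 35]) = 1 + size([43, 17, 33, 35])
size([43, 17, 33, 35]) = 1 + size([17, 33, 35])
size([17, 33, 35]) = 1 + size([33, 35])
size([33, 35]) = 1 + size([35])
size([35]) = 1 + size([])
size([]) = 0  (base case)
Unwinding: 1 + 1 + 1 + 1 + 1 + 1 + 1 + 1 + 0 = 8

8


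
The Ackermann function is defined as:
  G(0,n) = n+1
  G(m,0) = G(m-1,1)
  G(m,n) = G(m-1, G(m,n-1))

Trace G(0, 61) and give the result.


G(0, 61) = 62
Result: G(0, 61) = 62

62


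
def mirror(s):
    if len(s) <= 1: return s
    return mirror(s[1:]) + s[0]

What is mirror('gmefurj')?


mirror('gmefurj') = mirror('mefurj') + 'g'
mirror('mefurj') = mirror('efurj') + 'm'
mirror('efurj') = mirror('furj') + 'e'
mirror('furj') = mirror('urj') + 'f'
mirror('urj') = mirror('rj') + 'u'
mirror('rj') = mirror('j') + 'r'
mirror('j') = 'j'  (base case)
Concatenating: 'j' + 'r' + 'u' + 'f' + 'e' + 'm' + 'g' = 'jrufemg'

jrufemg


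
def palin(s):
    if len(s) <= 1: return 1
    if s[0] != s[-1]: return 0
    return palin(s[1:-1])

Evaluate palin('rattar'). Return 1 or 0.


palin('rattar'): s[0]='r' == s[-1]='r' -> check palin('atta')
palin('atta'): s[0]='a' == s[-1]='a' -> check palin('tt')
palin('tt'): s[0]='t' == s[-1]='t' -> check palin('')
palin(''): len <= 1 -> return 1  (base case)
Result: 1 (palindrome)

1


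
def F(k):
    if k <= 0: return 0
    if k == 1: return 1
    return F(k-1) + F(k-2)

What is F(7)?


Computing F(7) bottom-up:
F(0) = 0
F(1) = 1
F(2) = F(1) + F(0) = 1 + 0 = 1
F(3) = F(2) + F(1) = 1 + 1 = 2
F(4) = F(3) + F(2) = 2 + 1 = 3
F(5) = F(4) + F(3) = 3 + 2 = 5
F(6) = F(5) + F(4) = 5 + 3 = 8
F(7) = F(6) + F(5) = 8 + 5 = 13

13


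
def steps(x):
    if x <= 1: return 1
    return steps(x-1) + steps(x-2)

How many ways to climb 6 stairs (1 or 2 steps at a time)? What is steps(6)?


Building up from base cases:
steps(0) = 1
steps(1) = 1
steps(2) = steps(1) + steps(0) = 1 + 1 = 2
steps(3) = steps(2) + steps(1) = 2 + 1 = 3
steps(4) = steps(3) + steps(2) = 3 + 2 = 5
steps(5) = steps(4) + steps(3) = 5 + 3 = 8
steps(6) = steps(5) + steps(4) = 8 + 5 = 13

13


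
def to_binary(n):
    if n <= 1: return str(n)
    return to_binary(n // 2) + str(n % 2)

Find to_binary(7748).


to_binary(7748) = to_binary(3874) + '0'
to_binary(3874) = to_binary(1937) + '0'
to_binary(1937) = to_binary(968) + '1'
to_binary(968) = to_binary(484) + '0'
to_binary(484) = to_binary(242) + '0'
to_binary(242) = to_binary(121) + '0'
to_binary(121) = to_binary(60) + '1'
to_binary(60) = to_binary(30) + '0'
to_binary(30) = to_binary(15) + '0'
to_binary(15) = to_binary(7) + '1'
to_binary(7) = to_binary(3) + '1'
to_binary(3) = to_binary(1) + '1'
to_binary(1) = '1'  (base case)
Concatenating: '1' + '1' + '1' + '1' + '0' + '0' + '1' + '0' + '0' + '0' + '1' + '0' + '0' = '1111001000100'

1111001000100


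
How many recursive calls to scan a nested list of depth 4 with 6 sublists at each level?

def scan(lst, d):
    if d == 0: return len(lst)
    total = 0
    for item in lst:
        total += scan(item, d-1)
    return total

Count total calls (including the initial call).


At depth 0 (root): 1 call
At depth 1: each of 1 parents calls scan on 6 children = 6 calls
At depth 2: each of 6 parents calls scan on 6 children = 36 calls
At depth 3: each of 36 parents calls scan on 6 children = 216 calls
At depth 4: each of 216 parents calls scan on 6 children = 1296 calls
Total: 1 + 6 + 36 + 216 + 1296 = 1555

1555


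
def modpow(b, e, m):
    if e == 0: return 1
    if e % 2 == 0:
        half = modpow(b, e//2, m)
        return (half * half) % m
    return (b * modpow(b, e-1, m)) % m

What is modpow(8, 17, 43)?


modpow(8, 17, 43): e is odd, compute modpow(8, 16, 43)
  modpow(8, 16, 43): e is even, compute modpow(8, 8, 43)
    modpow(8, 8, 43): e is even, compute modpow(8, 4, 43)
      modpow(8, 4, 43): e is even, compute modpow(8, 2, 43)
        modpow(8, 2, 43): e is even, compute modpow(8, 1, 43)
          modpow(8, 1, 43): e is odd, compute modpow(8, 0, 43)
          modpow(8, 0, 43) = 1
          (8 * 1) % 43 = 8
        half=8, (8*8) % 43 = 21
      half=21, (21*21) % 43 = 11
    half=11, (11*11) % 43 = 35
  half=35, (35*35) % 43 = 21
(8 * 21) % 43 = 39

39


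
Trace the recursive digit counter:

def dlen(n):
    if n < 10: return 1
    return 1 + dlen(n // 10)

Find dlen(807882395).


dlen(807882395) = 1 + dlen(80788239)
dlen(80788239) = 1 + dlen(8078823)
dlen(8078823) = 1 + dlen(807882)
dlen(807882) = 1 + dlen(80788)
dlen(80788) = 1 + dlen(8078)
dlen(8078) = 1 + dlen(807)
dlen(807) = 1 + dlen(80)
dlen(80) = 1 + dlen(8)
dlen(8) = 1  (base case: 8 < 10)
Unwinding: 1 + 1 + 1 + 1 + 1 + 1 + 1 + 1 + 1 = 9

9


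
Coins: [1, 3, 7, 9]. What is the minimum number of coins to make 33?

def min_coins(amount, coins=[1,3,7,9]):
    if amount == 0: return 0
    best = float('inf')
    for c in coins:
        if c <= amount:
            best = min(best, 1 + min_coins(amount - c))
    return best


Building up with DP:
min_coins(0) = 0
min_coins(1) = min(1+min_coins(0)=1+0=1) = 1
min_coins(2) = min(1+min_coins(1)=1+1=2) = 2
min_coins(3) = min(1+min_coins(2)=1+2=3, 1+min_coins(0)=1+0=1) = 1
min_coins(4) = min(1+min_coins(3)=1+1=2, 1+min_coins(1)=1+1=2) = 2
min_coins(5) = min(1+min_coins(4)=1+2=3, 1+min_coins(2)=1+2=3) = 3
min_coins(6) = min(1+min_coins(5)=1+3=4, 1+min_coins(3)=1+1=2) = 2
min_coins(7) = min(1+min_coins(6)=1+2=3, 1+min_coins(4)=1+2=3, 1+min_coins(0)=1+0=1) = 1
min_coins(8) = min(1+min_coins(7)=1+1=2, 1+min_coins(5)=1+3=4, 1+min_coins(1)=1+1=2) = 2
min_coins(9) = min(1+min_coins(8)=1+2=3, 1+min_coins(6)=1+2=3, 1+min_coins(2)=1+2=3, 1+min_coins(0)=1+0=1) = 1
min_coins(10) = min(1+min_coins(9)=1+1=2, 1+min_coins(7)=1+1=2, 1+min_coins(3)=1+1=2, 1+min_coins(1)=1+1=2) = 2
min_coins(11) = min(1+min_coins(10)=1+2=3, 1+min_coins(8)=1+2=3, 1+min_coins(4)=1+2=3, 1+min_coins(2)=1+2=3) = 3
min_coins(12) = min(1+min_coins(11)=1+3=4, 1+min_coins(9)=1+1=2, 1+min_coins(5)=1+3=4, 1+min_coins(3)=1+1=2) = 2
min_coins(13) = min(1+min_coins(12)=1+2=3, 1+min_coins(10)=1+2=3, 1+min_coins(6)=1+2=3, 1+min_coins(4)=1+2=3) = 3
min_coins(14) = min(1+min_coins(13)=1+3=4, 1+min_coins(11)=1+3=4, 1+min_coins(7)=1+1=2, 1+min_coins(5)=1+3=4) = 2
min_coins(15) = min(1+min_coins(14)=1+2=3, 1+min_coins(12)=1+2=3, 1+min_coins(8)=1+2=3, 1+min_coins(6)=1+2=3) = 3
min_coins(16) = min(1+min_coins(15)=1+3=4, 1+min_coins(13)=1+3=4, 1+min_coins(9)=1+1=2, 1+min_coins(7)=1+1=2) = 2
min_coins(17) = min(1+min_coins(16)=1+2=3, 1+min_coins(14)=1+2=3, 1+min_coins(10)=1+2=3, 1+min_coins(8)=1+2=3) = 3
min_coins(18) = min(1+min_coins(17)=1+3=4, 1+min_coins(15)=1+3=4, 1+min_coins(11)=1+3=4, 1+min_coins(9)=1+1=2) = 2
min_coins(19) = min(1+min_coins(18)=1+2=3, 1+min_coins(16)=1+2=3, 1+min_coins(12)=1+2=3, 1+min_coins(10)=1+2=3) = 3
min_coins(20) = min(1+min_coins(19)=1+3=4, 1+min_coins(17)=1+3=4, 1+min_coins(13)=1+3=4, 1+min_coins(11)=1+3=4) = 4
min_coins(21) = min(1+min_coins(20)=1+4=5, 1+min_coins(18)=1+2=3, 1+min_coins(14)=1+2=3, 1+min_coins(12)=1+2=3) = 3
min_coins(22) = min(1+min_coins(21)=1+3=4, 1+min_coins(19)=1+3=4, 1+min_coins(15)=1+3=4, 1+min_coins(13)=1+3=4) = 4
min_coins(23) = min(1+min_coins(22)=1+4=5, 1+min_coins(20)=1+4=5, 1+min_coins(16)=1+2=3, 1+min_coins(14)=1+2=3) = 3
min_coins(24) = min(1+min_coins(23)=1+3=4, 1+min_coins(21)=1+3=4, 1+min_coins(17)=1+3=4, 1+min_coins(15)=1+3=4) = 4
min_coins(25) = min(1+min_coins(24)=1+4=5, 1+min_coins(22)=1+4=5, 1+min_coins(18)=1+2=3, 1+min_coins(16)=1+2=3) = 3
min_coins(26) = min(1+min_coins(25)=1+3=4, 1+min_coins(23)=1+3=4, 1+min_coins(19)=1+3=4, 1+min_coins(17)=1+3=4) = 4
min_coins(27) = min(1+min_coins(26)=1+4=5, 1+min_coins(24)=1+4=5, 1+min_coins(20)=1+4=5, 1+min_coins(18)=1+2=3) = 3
min_coins(28) = min(1+min_coins(27)=1+3=4, 1+min_coins(25)=1+3=4, 1+min_coins(21)=1+3=4, 1+min_coins(19)=1+3=4) = 4
min_coins(29) = min(1+min_coins(28)=1+4=5, 1+min_coins(26)=1+4=5, 1+min_coins(22)=1+4=5, 1+min_coins(20)=1+4=5) = 5
min_coins(30) = min(1+min_coins(29)=1+5=6, 1+min_coins(27)=1+3=4, 1+min_coins(23)=1+3=4, 1+min_coins(21)=1+3=4) = 4
min_coins(31) = min(1+min_coins(30)=1+4=5, 1+min_coins(28)=1+4=5, 1+min_coins(24)=1+4=5, 1+min_coins(22)=1+4=5) = 5
min_coins(32) = min(1+min_coins(31)=1+5=6, 1+min_coins(29)=1+5=6, 1+min_coins(25)=1+3=4, 1+min_coins(23)=1+3=4) = 4
min_coins(33) = min(1+min_coins(32)=1+4=5, 1+min_coins(30)=1+4=5, 1+min_coins(26)=1+4=5, 1+min_coins(24)=1+4=5) = 5

5


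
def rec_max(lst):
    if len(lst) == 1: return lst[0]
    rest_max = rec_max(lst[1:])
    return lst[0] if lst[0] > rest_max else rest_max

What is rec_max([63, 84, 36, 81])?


rec_max([63, 84, 36, 81]): compare 63 with rec_max([84, 36, 81])
rec_max([84, 36, 81]): compare 84 with rec_max([36, 81])
rec_max([36, 81]): compare 36 with rec_max([81])
rec_max([81]) = 81  (base case)
Compare 36 with 81 -> 81
Compare 84 with 81 -> 84
Compare 63 with 84 -> 84

84


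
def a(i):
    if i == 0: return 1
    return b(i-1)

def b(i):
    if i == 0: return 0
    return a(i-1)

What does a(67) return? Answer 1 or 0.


a(67) = b(66)
b(66) = a(65)
a(65) = b(64)
b(64) = a(63)
a(63) = b(62)
b(62) = a(61)
a(61) = b(60)
b(60) = a(59)
a(59) = b(58)
b(58) = a(57)
a(57) = b(56)
b(56) = a(55)
a(55) = b(54)
b(54) = a(53)
a(53) = b(52)
b(52) = a(51)
a(51) = b(50)
b(50) = a(49)
a(49) = b(48)
b(48) = a(47)
a(47) = b(46)
b(46) = a(45)
a(45) = b(44)
b(44) = a(43)
a(43) = b(42)
b(42) = a(41)
a(41) = b(40)
b(40) = a(39)
a(39) = b(38)
b(38) = a(37)
a(37) = b(36)
b(36) = a(35)
a(35) = b(34)
b(34) = a(33)
a(33) = b(32)
b(32) = a(31)
a(31) = b(30)
b(30) = a(29)
a(29) = b(28)
b(28) = a(27)
a(27) = b(26)
b(26) = a(25)
a(25) = b(24)
b(24) = a(23)
a(23) = b(22)
b(22) = a(21)
a(21) = b(20)
b(20) = a(19)
a(19) = b(18)
b(18) = a(17)
a(17) = b(16)
b(16) = a(15)
a(15) = b(14)
b(14) = a(13)
a(13) = b(12)
b(12) = a(11)
a(11) = b(10)
b(10) = a(9)
a(9) = b(8)
b(8) = a(7)
a(7) = b(6)
b(6) = a(5)
a(5) = b(4)
b(4) = a(3)
a(3) = b(2)
b(2) = a(1)
a(1) = b(0)
b(0) = 0  (base case)
Result: 0

0


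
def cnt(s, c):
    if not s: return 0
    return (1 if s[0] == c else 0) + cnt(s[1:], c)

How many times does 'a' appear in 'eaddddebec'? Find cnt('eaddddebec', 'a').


s[0]='e' != 'a' -> 0
s[0]='a' == 'a' -> 1
s[0]='d' != 'a' -> 0
s[0]='d' != 'a' -> 0
s[0]='d' != 'a' -> 0
s[0]='d' != 'a' -> 0
s[0]='e' != 'a' -> 0
s[0]='b' != 'a' -> 0
s[0]='e' != 'a' -> 0
s[0]='c' != 'a' -> 0
Sum: 0 + 1 + 0 + 0 + 0 + 0 + 0 + 0 + 0 + 0 = 1

1


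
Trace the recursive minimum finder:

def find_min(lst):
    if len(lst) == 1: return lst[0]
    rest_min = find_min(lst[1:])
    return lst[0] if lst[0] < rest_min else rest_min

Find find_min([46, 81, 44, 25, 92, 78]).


find_min([46, 81, 44, 25, 92, 78]): compare 46 with find_min([81, 44, 25, 92, 78])
find_min([81, 44, 25, 92, 78]): compare 81 with find_min([44, 25, 92, 78])
find_min([44, 25, 92, 78]): compare 44 with find_min([25, 92, 78])
find_min([25, 92, 78]): compare 25 with find_min([92, 78])
find_min([92, 78]): compare 92 with find_min([78])
find_min([78]) = 78  (base case)
Compare 92 with 78 -> 78
Compare 25 with 78 -> 25
Compare 44 with 25 -> 25
Compare 81 with 25 -> 25
Compare 46 with 25 -> 25

25


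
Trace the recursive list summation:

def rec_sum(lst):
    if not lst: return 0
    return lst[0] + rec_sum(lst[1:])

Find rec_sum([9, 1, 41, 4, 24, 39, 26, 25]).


rec_sum([9, 1, 41, 4, 24, 39, 26, 25]) = 9 + rec_sum([1, 41, 4, 24, 39, 26, 25])
rec_sum([1, 41, 4, 24, 39, 26, 25]) = 1 + rec_sum([41, 4, 24, 39, 26, 25])
rec_sum([41, 4, 24, 39, 26, 25]) = 41 + rec_sum([4, 24, 39, 26, 25])
rec_sum([4, 24, 39, 26, 25]) = 4 + rec_sum([24, 39, 26, 25])
rec_sum([24, 39, 26, 25]) = 24 + rec_sum([39, 26, 25])
rec_sum([39, 26, 25]) = 39 + rec_sum([26, 25])
rec_sum([26, 25]) = 26 + rec_sum([25])
rec_sum([25]) = 25 + rec_sum([])
rec_sum([]) = 0  (base case)
Total: 9 + 1 + 41 + 4 + 24 + 39 + 26 + 25 + 0 = 169

169


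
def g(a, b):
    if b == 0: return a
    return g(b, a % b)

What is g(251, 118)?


g(251, 118) = g(118, 15)
g(118, 15) = g(15, 13)
g(15, 13) = g(13, 2)
g(13, 2) = g(2, 1)
g(2, 1) = g(1, 0)
g(1, 0) = 1  (base case)

1


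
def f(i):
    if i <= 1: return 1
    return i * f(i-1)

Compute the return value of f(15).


f(15)
= 15 * f(14)
= 15 * 14 * f(13)
= 15 * 14 * 13 * f(12)
= 15 * 14 * 13 * 12 * f(11)
= 15 * 14 * 13 * 12 * 11 * f(10)
= 15 * 14 * 13 * 12 * 11 * 10 * f(9)
= 15 * 14 * 13 * 12 * 11 * 10 * 9 * f(8)
= 15 * 14 * 13 * 12 * 11 * 10 * 9 * 8 * f(7)
= 15 * 14 * 13 * 12 * 11 * 10 * 9 * 8 * 7 * f(6)
= 15 * 14 * 13 * 12 * 11 * 10 * 9 * 8 * 7 * 6 * f(5)
= 15 * 14 * 13 * 12 * 11 * 10 * 9 * 8 * 7 * 6 * 5 * f(4)
= 15 * 14 * 13 * 12 * 11 * 10 * 9 * 8 * 7 * 6 * 5 * 4 * f(3)
= 15 * 14 * 13 * 12 * 11 * 10 * 9 * 8 * 7 * 6 * 5 * 4 * 3 * f(2)
= 15 * 14 * 13 * 12 * 11 * 10 * 9 * 8 * 7 * 6 * 5 * 4 * 3 * 2 * f(1)
= 15 * 14 * 13 * 12 * 11 * 10 * 9 * 8 * 7 * 6 * 5 * 4 * 3 * 2 * 1
= 1307674368000

1307674368000


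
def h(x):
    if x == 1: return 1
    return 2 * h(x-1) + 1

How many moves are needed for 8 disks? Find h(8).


h(8) = 2 * h(7) + 1
h(7) = 2 * h(6) + 1
h(6) = 2 * h(5) + 1
h(5) = 2 * h(4) + 1
h(4) = 2 * h(3) + 1
h(3) = 2 * h(2) + 1
h(2) = 2 * h(1) + 1
h(1) = 1  (base case)
h(2) = 2 * 1 + 1 = 3
h(3) = 2 * 3 + 1 = 7
h(4) = 2 * 7 + 1 = 15
h(5) = 2 * 15 + 1 = 31
h(6) = 2 * 31 + 1 = 63
h(7) = 2 * 63 + 1 = 127
h(8) = 2 * 127 + 1 = 255

255


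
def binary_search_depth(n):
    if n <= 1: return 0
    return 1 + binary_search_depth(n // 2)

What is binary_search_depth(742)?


742 / 2 = 371
371 / 2 = 185
185 / 2 = 92
92 / 2 = 46
46 / 2 = 23
23 / 2 = 11
11 / 2 = 5
5 / 2 = 2
2 / 2 = 1
Reached 1 after 9 halvings

9


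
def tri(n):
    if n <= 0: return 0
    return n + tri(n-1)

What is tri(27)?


tri(27)
= 27 + 26 + 25 + 24 + 23 + 22 + 21 + 20 + 19 + 18 + 17 + 16 + 15 + 14 + 13 + 12 + 11 + 10 + 9 + 8 + 7 + 6 + 5 + 4 + 3 + 2 + 1 + tri(0)
= 27 + 26 + 25 + 24 + 23 + 22 + 21 + 20 + 19 + 18 + 17 + 16 + 15 + 14 + 13 + 12 + 11 + 10 + 9 + 8 + 7 + 6 + 5 + 4 + 3 + 2 + 1 + 0
= 378

378


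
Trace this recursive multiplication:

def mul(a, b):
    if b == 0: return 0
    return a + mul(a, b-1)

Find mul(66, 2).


mul(66, 2) = 66 + mul(66, 1)
mul(66, 1) = 66 + mul(66, 0)
mul(66, 0) = 0  (base case)
Total: 66 + 66 + 0 = 132

132


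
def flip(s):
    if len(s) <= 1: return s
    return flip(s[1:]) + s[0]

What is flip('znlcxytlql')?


flip('znlcxytlql') = flip('nlcxytlql') + 'z'
flip('nlcxytlql') = flip('lcxytlql') + 'n'
flip('lcxytlql') = flip('cxytlql') + 'l'
flip('cxytlql') = flip('xytlql') + 'c'
flip('xytlql') = flip('ytlql') + 'x'
flip('ytlql') = flip('tlql') + 'y'
flip('tlql') = flip('lql') + 't'
flip('lql') = flip('ql') + 'l'
flip('ql') = flip('l') + 'q'
flip('l') = 'l'  (base case)
Concatenating: 'l' + 'q' + 'l' + 't' + 'y' + 'x' + 'c' + 'l' + 'n' + 'z' = 'lqltyxclnz'

lqltyxclnz


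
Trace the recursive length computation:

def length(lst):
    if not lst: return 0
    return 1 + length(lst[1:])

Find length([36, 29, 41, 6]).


length([36, 29, 41, 6]) = 1 + length([29, 41, 6])
length([29, 41, 6]) = 1 + length([41, 6])
length([41, 6]) = 1 + length([6])
length([6]) = 1 + length([])
length([]) = 0  (base case)
Unwinding: 1 + 1 + 1 + 1 + 0 = 4

4


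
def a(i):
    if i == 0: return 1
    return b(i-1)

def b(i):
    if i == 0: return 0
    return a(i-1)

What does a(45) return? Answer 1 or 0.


a(45) = b(44)
b(44) = a(43)
a(43) = b(42)
b(42) = a(41)
a(41) = b(40)
b(40) = a(39)
a(39) = b(38)
b(38) = a(37)
a(37) = b(36)
b(36) = a(35)
a(35) = b(34)
b(34) = a(33)
a(33) = b(32)
b(32) = a(31)
a(31) = b(30)
b(30) = a(29)
a(29) = b(28)
b(28) = a(27)
a(27) = b(26)
b(26) = a(25)
a(25) = b(24)
b(24) = a(23)
a(23) = b(22)
b(22) = a(21)
a(21) = b(20)
b(20) = a(19)
a(19) = b(18)
b(18) = a(17)
a(17) = b(16)
b(16) = a(15)
a(15) = b(14)
b(14) = a(13)
a(13) = b(12)
b(12) = a(11)
a(11) = b(10)
b(10) = a(9)
a(9) = b(8)
b(8) = a(7)
a(7) = b(6)
b(6) = a(5)
a(5) = b(4)
b(4) = a(3)
a(3) = b(2)
b(2) = a(1)
a(1) = b(0)
b(0) = 0  (base case)
Result: 0

0


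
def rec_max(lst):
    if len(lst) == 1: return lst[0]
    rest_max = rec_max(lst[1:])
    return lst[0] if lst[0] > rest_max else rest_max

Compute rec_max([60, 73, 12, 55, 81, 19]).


rec_max([60, 73, 12, 55, 81, 19]): compare 60 with rec_max([73, 12, 55, 81, 19])
rec_max([73, 12, 55, 81, 19]): compare 73 with rec_max([12, 55, 81, 19])
rec_max([12, 55, 81, 19]): compare 12 with rec_max([55, 81, 19])
rec_max([55, 81, 19]): compare 55 with rec_max([81, 19])
rec_max([81, 19]): compare 81 with rec_max([19])
rec_max([19]) = 19  (base case)
Compare 81 with 19 -> 81
Compare 55 with 81 -> 81
Compare 12 with 81 -> 81
Compare 73 with 81 -> 81
Compare 60 with 81 -> 81

81


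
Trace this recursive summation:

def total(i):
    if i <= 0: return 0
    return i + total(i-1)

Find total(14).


total(14)
= 14 + 13 + 12 + 11 + 10 + 9 + 8 + 7 + 6 + 5 + 4 + 3 + 2 + 1 + total(0)
= 14 + 13 + 12 + 11 + 10 + 9 + 8 + 7 + 6 + 5 + 4 + 3 + 2 + 1 + 0
= 105

105


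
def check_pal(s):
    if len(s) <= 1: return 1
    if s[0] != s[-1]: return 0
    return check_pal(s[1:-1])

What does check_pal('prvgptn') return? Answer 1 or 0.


check_pal('prvgptn'): s[0]='p' != s[-1]='n' -> return 0
Result: 0 (not a palindrome)

0


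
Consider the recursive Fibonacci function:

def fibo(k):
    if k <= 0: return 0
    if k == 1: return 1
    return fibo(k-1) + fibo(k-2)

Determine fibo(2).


Computing fibo(2) bottom-up:
fibo(0) = 0
fibo(1) = 1
fibo(2) = fibo(1) + fibo(0) = 1 + 0 = 1

1


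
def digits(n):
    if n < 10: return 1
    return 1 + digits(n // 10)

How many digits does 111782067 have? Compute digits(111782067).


digits(111782067) = 1 + digits(11178206)
digits(11178206) = 1 + digits(1117820)
digits(1117820) = 1 + digits(111782)
digits(111782) = 1 + digits(11178)
digits(11178) = 1 + digits(1117)
digits(1117) = 1 + digits(111)
digits(111) = 1 + digits(11)
digits(11) = 1 + digits(1)
digits(1) = 1  (base case: 1 < 10)
Unwinding: 1 + 1 + 1 + 1 + 1 + 1 + 1 + 1 + 1 = 9

9


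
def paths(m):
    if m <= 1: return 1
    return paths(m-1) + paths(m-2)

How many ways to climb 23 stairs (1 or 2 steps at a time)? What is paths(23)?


Building up from base cases:
paths(0) = 1
paths(1) = 1
paths(2) = paths(1) + paths(0) = 1 + 1 = 2
paths(3) = paths(2) + paths(1) = 2 + 1 = 3
paths(4) = paths(3) + paths(2) = 3 + 2 = 5
paths(5) = paths(4) + paths(3) = 5 + 3 = 8
paths(6) = paths(5) + paths(4) = 8 + 5 = 13
paths(7) = paths(6) + paths(5) = 13 + 8 = 21
paths(8) = paths(7) + paths(6) = 21 + 13 = 34
paths(9) = paths(8) + paths(7) = 34 + 21 = 55
paths(10) = paths(9) + paths(8) = 55 + 34 = 89
paths(11) = paths(10) + paths(9) = 89 + 55 = 144
paths(12) = paths(11) + paths(10) = 144 + 89 = 233
paths(13) = paths(12) + paths(11) = 233 + 144 = 377
paths(14) = paths(13) + paths(12) = 377 + 233 = 610
paths(15) = paths(14) + paths(13) = 610 + 377 = 987
paths(16) = paths(15) + paths(14) = 987 + 610 = 1597
paths(17) = paths(16) + paths(15) = 1597 + 987 = 2584
paths(18) = paths(17) + paths(16) = 2584 + 1597 = 4181
paths(19) = paths(18) + paths(17) = 4181 + 2584 = 6765
paths(20) = paths(19) + paths(18) = 6765 + 4181 = 10946
paths(21) = paths(20) + paths(19) = 10946 + 6765 = 17711
paths(22) = paths(21) + paths(20) = 17711 + 10946 = 28657
paths(23) = paths(22) + paths(21) = 28657 + 17711 = 46368

46368


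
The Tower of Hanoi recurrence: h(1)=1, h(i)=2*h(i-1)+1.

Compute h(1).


h(1) = 1  (base case)

1


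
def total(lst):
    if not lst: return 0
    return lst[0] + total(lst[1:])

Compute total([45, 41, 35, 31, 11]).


total([45, 41, 35, 31, 11]) = 45 + total([41, 35, 31, 11])
total([41, 35, 31, 11]) = 41 + total([35, 31, 11])
total([35, 31, 11]) = 35 + total([31, 11])
total([31, 11]) = 31 + total([11])
total([11]) = 11 + total([])
total([]) = 0  (base case)
Total: 45 + 41 + 35 + 31 + 11 + 0 = 163

163


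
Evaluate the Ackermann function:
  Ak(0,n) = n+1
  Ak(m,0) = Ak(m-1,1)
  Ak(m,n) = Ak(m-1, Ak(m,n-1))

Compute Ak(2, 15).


Ak(2, 15) = Ak(1, Ak(2, 14))
  Ak(2, 14) = Ak(1, Ak(2, 13))
    Ak(2, 13) = Ak(1, Ak(2, 12))
      Ak(2, 12) = Ak(1, Ak(2, 11))
        Ak(2, 11) = Ak(1, Ak(2, 10))
          Ak(2, 10) = Ak(1, Ak(2, 9))
          Ak(2, 9) = Ak(1, Ak(2, 8))
          Ak(2, 8) = Ak(1, Ak(2, 7))
          Ak(2, 7) = Ak(1, Ak(2, 6))
          Ak(2, 6) = Ak(1, Ak(2, 5))
          Ak(2, 5) = Ak(1, Ak(2, 4))
          Ak(2, 4) = Ak(1, Ak(2, 3))
          Ak(2, 3) = Ak(1, Ak(2, 2))
          Ak(2, 2) = Ak(1, Ak(2, 1))
          Ak(2, 1) = Ak(1, Ak(2, 0))
          Ak(2, 0) = Ak(1, 1)
          Ak(1, 1) = Ak(0, Ak(1, 0))
          Ak(1, 0) = Ak(0, 1)
          Ak(0, 1) = 2
            = Ak(0, 2)
          Ak(0, 2) = 3
            = Ak(1, 3)
          Ak(1, 3) = Ak(0, Ak(1, 2))
          Ak(1, 2) = Ak(0, Ak(1, 1))
          Ak(1, 1) = Ak(0, Ak(1, 0))
... (trace truncated)
Result: Ak(2, 15) = 33

33


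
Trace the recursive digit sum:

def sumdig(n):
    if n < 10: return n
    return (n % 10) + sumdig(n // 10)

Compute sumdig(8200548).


sumdig(8200548) = 8 + sumdig(820054)
sumdig(820054) = 4 + sumdig(82005)
sumdig(82005) = 5 + sumdig(8200)
sumdig(8200) = 0 + sumdig(820)
sumdig(820) = 0 + sumdig(82)
sumdig(82) = 2 + sumdig(8)
sumdig(8) = 8  (base case)
Total: 8 + 4 + 5 + 0 + 0 + 2 + 8 = 27

27


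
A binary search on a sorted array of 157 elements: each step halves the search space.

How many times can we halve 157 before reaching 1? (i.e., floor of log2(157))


157 / 2 = 78
78 / 2 = 39
39 / 2 = 19
19 / 2 = 9
9 / 2 = 4
4 / 2 = 2
2 / 2 = 1
Reached 1 after 7 halvings

7


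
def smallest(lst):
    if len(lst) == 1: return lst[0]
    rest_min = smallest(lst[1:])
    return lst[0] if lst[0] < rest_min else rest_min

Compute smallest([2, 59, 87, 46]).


smallest([2, 59, 87, 46]): compare 2 with smallest([59, 87, 46])
smallest([59, 87, 46]): compare 59 with smallest([87, 46])
smallest([87, 46]): compare 87 with smallest([46])
smallest([46]) = 46  (base case)
Compare 87 with 46 -> 46
Compare 59 with 46 -> 46
Compare 2 with 46 -> 2

2


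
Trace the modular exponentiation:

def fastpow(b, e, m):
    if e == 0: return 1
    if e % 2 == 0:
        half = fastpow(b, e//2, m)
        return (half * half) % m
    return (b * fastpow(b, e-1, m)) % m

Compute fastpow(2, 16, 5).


fastpow(2, 16, 5): e is even, compute fastpow(2, 8, 5)
  fastpow(2, 8, 5): e is even, compute fastpow(2, 4, 5)
    fastpow(2, 4, 5): e is even, compute fastpow(2, 2, 5)
      fastpow(2, 2, 5): e is even, compute fastpow(2, 1, 5)
        fastpow(2, 1, 5): e is odd, compute fastpow(2, 0, 5)
          fastpow(2, 0, 5) = 1
        (2 * 1) % 5 = 2
      half=2, (2*2) % 5 = 4
    half=4, (4*4) % 5 = 1
  half=1, (1*1) % 5 = 1
half=1, (1*1) % 5 = 1

1


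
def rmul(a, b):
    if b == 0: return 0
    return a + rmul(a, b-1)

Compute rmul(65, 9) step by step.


rmul(65, 9) = 65 + rmul(65, 8)
rmul(65, 8) = 65 + rmul(65, 7)
rmul(65, 7) = 65 + rmul(65, 6)
rmul(65, 6) = 65 + rmul(65, 5)
rmul(65, 5) = 65 + rmul(65, 4)
rmul(65, 4) = 65 + rmul(65, 3)
rmul(65, 3) = 65 + rmul(65, 2)
rmul(65, 2) = 65 + rmul(65, 1)
rmul(65, 1) = 65 + rmul(65, 0)
rmul(65, 0) = 0  (base case)
Total: 65 + 65 + 65 + 65 + 65 + 65 + 65 + 65 + 65 + 0 = 585

585


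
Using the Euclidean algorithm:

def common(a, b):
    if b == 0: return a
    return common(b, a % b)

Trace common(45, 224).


common(45, 224) = common(224, 45)
common(224, 45) = common(45, 44)
common(45, 44) = common(44, 1)
common(44, 1) = common(1, 0)
common(1, 0) = 1  (base case)

1


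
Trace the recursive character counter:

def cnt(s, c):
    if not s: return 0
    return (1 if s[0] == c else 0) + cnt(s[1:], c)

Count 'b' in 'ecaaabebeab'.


s[0]='e' != 'b' -> 0
s[0]='c' != 'b' -> 0
s[0]='a' != 'b' -> 0
s[0]='a' != 'b' -> 0
s[0]='a' != 'b' -> 0
s[0]='b' == 'b' -> 1
s[0]='e' != 'b' -> 0
s[0]='b' == 'b' -> 1
s[0]='e' != 'b' -> 0
s[0]='a' != 'b' -> 0
s[0]='b' == 'b' -> 1
Sum: 0 + 0 + 0 + 0 + 0 + 1 + 0 + 1 + 0 + 0 + 1 = 3

3


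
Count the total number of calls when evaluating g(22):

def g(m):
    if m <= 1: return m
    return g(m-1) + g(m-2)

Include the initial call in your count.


Let C(n) = total calls for g(n)
C(0) = 1, C(1) = 1
C(2) = 1 + C(1) + C(0) = 1 + 1 + 1 = 3
C(3) = 1 + C(2) + C(1) = 1 + 3 + 1 = 5
C(4) = 1 + C(3) + C(2) = 1 + 5 + 3 = 9
C(5) = 1 + C(4) + C(3) = 1 + 9 + 5 = 15
C(6) = 1 + C(5) + C(4) = 1 + 15 + 9 = 25
C(7) = 1 + C(6) + C(5) = 1 + 25 + 15 = 41
C(8) = 1 + C(7) + C(6) = 1 + 41 + 25 = 67
C(9) = 1 + C(8) + C(7) = 1 + 67 + 41 = 109
C(10) = 1 + C(9) + C(8) = 1 + 109 + 67 = 177
C(11) = 1 + C(10) + C(9) = 1 + 177 + 109 = 287
C(12) = 1 + C(11) + C(10) = 1 + 287 + 177 = 465
C(13) = 1 + C(12) + C(11) = 1 + 465 + 287 = 753
C(14) = 1 + C(13) + C(12) = 1 + 753 + 465 = 1219
C(15) = 1 + C(14) + C(13) = 1 + 1219 + 753 = 1973
C(16) = 1 + C(15) + C(14) = 1 + 1973 + 1219 = 3193
C(17) = 1 + C(16) + C(15) = 1 + 3193 + 1973 = 5167
C(18) = 1 + C(17) + C(16) = 1 + 5167 + 3193 = 8361
C(19) = 1 + C(18) + C(17) = 1 + 8361 + 5167 = 13529
C(20) = 1 + C(19) + C(18) = 1 + 13529 + 8361 = 21891
C(21) = 1 + C(20) + C(19) = 1 + 21891 + 13529 = 35421
C(22) = 1 + C(21) + C(20) = 1 + 35421 + 21891 = 57313

57313


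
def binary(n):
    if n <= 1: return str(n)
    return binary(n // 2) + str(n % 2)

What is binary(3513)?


binary(3513) = binary(1756) + '1'
binary(1756) = binary(878) + '0'
binary(878) = binary(439) + '0'
binary(439) = binary(219) + '1'
binary(219) = binary(109) + '1'
binary(109) = binary(54) + '1'
binary(54) = binary(27) + '0'
binary(27) = binary(13) + '1'
binary(13) = binary(6) + '1'
binary(6) = binary(3) + '0'
binary(3) = binary(1) + '1'
binary(1) = '1'  (base case)
Concatenating: '1' + '1' + '0' + '1' + '1' + '0' + '1' + '1' + '1' + '0' + '0' + '1' = '110110111001'

110110111001


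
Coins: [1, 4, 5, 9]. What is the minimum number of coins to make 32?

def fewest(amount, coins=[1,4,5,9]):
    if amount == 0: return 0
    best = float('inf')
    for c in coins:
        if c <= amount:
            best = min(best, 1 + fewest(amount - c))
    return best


Building up with DP:
fewest(0) = 0
fewest(1) = min(1+fewest(0)=1+0=1) = 1
fewest(2) = min(1+fewest(1)=1+1=2) = 2
fewest(3) = min(1+fewest(2)=1+2=3) = 3
fewest(4) = min(1+fewest(3)=1+3=4, 1+fewest(0)=1+0=1) = 1
fewest(5) = min(1+fewest(4)=1+1=2, 1+fewest(1)=1+1=2, 1+fewest(0)=1+0=1) = 1
fewest(6) = min(1+fewest(5)=1+1=2, 1+fewest(2)=1+2=3, 1+fewest(1)=1+1=2) = 2
fewest(7) = min(1+fewest(6)=1+2=3, 1+fewest(3)=1+3=4, 1+fewest(2)=1+2=3) = 3
fewest(8) = min(1+fewest(7)=1+3=4, 1+fewest(4)=1+1=2, 1+fewest(3)=1+3=4) = 2
fewest(9) = min(1+fewest(8)=1+2=3, 1+fewest(5)=1+1=2, 1+fewest(4)=1+1=2, 1+fewest(0)=1+0=1) = 1
fewest(10) = min(1+fewest(9)=1+1=2, 1+fewest(6)=1+2=3, 1+fewest(5)=1+1=2, 1+fewest(1)=1+1=2) = 2
fewest(11) = min(1+fewest(10)=1+2=3, 1+fewest(7)=1+3=4, 1+fewest(6)=1+2=3, 1+fewest(2)=1+2=3) = 3
fewest(12) = min(1+fewest(11)=1+3=4, 1+fewest(8)=1+2=3, 1+fewest(7)=1+3=4, 1+fewest(3)=1+3=4) = 3
fewest(13) = min(1+fewest(12)=1+3=4, 1+fewest(9)=1+1=2, 1+fewest(8)=1+2=3, 1+fewest(4)=1+1=2) = 2
fewest(14) = min(1+fewest(13)=1+2=3, 1+fewest(10)=1+2=3, 1+fewest(9)=1+1=2, 1+fewest(5)=1+1=2) = 2
fewest(15) = min(1+fewest(14)=1+2=3, 1+fewest(11)=1+3=4, 1+fewest(10)=1+2=3, 1+fewest(6)=1+2=3) = 3
fewest(16) = min(1+fewest(15)=1+3=4, 1+fewest(12)=1+3=4, 1+fewest(11)=1+3=4, 1+fewest(7)=1+3=4) = 4
fewest(17) = min(1+fewest(16)=1+4=5, 1+fewest(13)=1+2=3, 1+fewest(12)=1+3=4, 1+fewest(8)=1+2=3) = 3
fewest(18) = min(1+fewest(17)=1+3=4, 1+fewest(14)=1+2=3, 1+fewest(13)=1+2=3, 1+fewest(9)=1+1=2) = 2
fewest(19) = min(1+fewest(18)=1+2=3, 1+fewest(15)=1+3=4, 1+fewest(14)=1+2=3, 1+fewest(10)=1+2=3) = 3
fewest(20) = min(1+fewest(19)=1+3=4, 1+fewest(16)=1+4=5, 1+fewest(15)=1+3=4, 1+fewest(11)=1+3=4) = 4
fewest(21) = min(1+fewest(20)=1+4=5, 1+fewest(17)=1+3=4, 1+fewest(16)=1+4=5, 1+fewest(12)=1+3=4) = 4
fewest(22) = min(1+fewest(21)=1+4=5, 1+fewest(18)=1+2=3, 1+fewest(17)=1+3=4, 1+fewest(13)=1+2=3) = 3
fewest(23) = min(1+fewest(22)=1+3=4, 1+fewest(19)=1+3=4, 1+fewest(18)=1+2=3, 1+fewest(14)=1+2=3) = 3
fewest(24) = min(1+fewest(23)=1+3=4, 1+fewest(20)=1+4=5, 1+fewest(19)=1+3=4, 1+fewest(15)=1+3=4) = 4
fewest(25) = min(1+fewest(24)=1+4=5, 1+fewest(21)=1+4=5, 1+fewest(20)=1+4=5, 1+fewest(16)=1+4=5) = 5
fewest(26) = min(1+fewest(25)=1+5=6, 1+fewest(22)=1+3=4, 1+fewest(21)=1+4=5, 1+fewest(17)=1+3=4) = 4
fewest(27) = min(1+fewest(26)=1+4=5, 1+fewest(23)=1+3=4, 1+fewest(22)=1+3=4, 1+fewest(18)=1+2=3) = 3
fewest(28) = min(1+fewest(27)=1+3=4, 1+fewest(24)=1+4=5, 1+fewest(23)=1+3=4, 1+fewest(19)=1+3=4) = 4
fewest(29) = min(1+fewest(28)=1+4=5, 1+fewest(25)=1+5=6, 1+fewest(24)=1+4=5, 1+fewest(20)=1+4=5) = 5
fewest(30) = min(1+fewest(29)=1+5=6, 1+fewest(26)=1+4=5, 1+fewest(25)=1+5=6, 1+fewest(21)=1+4=5) = 5
fewest(31) = min(1+fewest(30)=1+5=6, 1+fewest(27)=1+3=4, 1+fewest(26)=1+4=5, 1+fewest(22)=1+3=4) = 4
fewest(32) = min(1+fewest(31)=1+4=5, 1+fewest(28)=1+4=5, 1+fewest(27)=1+3=4, 1+fewest(23)=1+3=4) = 4

4


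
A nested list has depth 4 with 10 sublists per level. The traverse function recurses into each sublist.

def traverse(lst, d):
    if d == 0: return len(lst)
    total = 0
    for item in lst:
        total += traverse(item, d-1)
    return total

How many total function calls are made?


At depth 0 (root): 1 call
At depth 1: each of 1 parents calls traverse on 10 children = 10 calls
At depth 2: each of 10 parents calls traverse on 10 children = 100 calls
At depth 3: each of 100 parents calls traverse on 10 children = 1000 calls
At depth 4: each of 1000 parents calls traverse on 10 children = 10000 calls
Total: 1 + 10 + 100 + 1000 + 10000 = 11111

11111


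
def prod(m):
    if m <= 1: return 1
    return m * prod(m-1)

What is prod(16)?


prod(16)
= 16 * prod(15)
= 16 * 15 * prod(14)
= 16 * 15 * 14 * prod(13)
= 16 * 15 * 14 * 13 * prod(12)
= 16 * 15 * 14 * 13 * 12 * prod(11)
= 16 * 15 * 14 * 13 * 12 * 11 * prod(10)
= 16 * 15 * 14 * 13 * 12 * 11 * 10 * prod(9)
= 16 * 15 * 14 * 13 * 12 * 11 * 10 * 9 * prod(8)
= 16 * 15 * 14 * 13 * 12 * 11 * 10 * 9 * 8 * prod(7)
= 16 * 15 * 14 * 13 * 12 * 11 * 10 * 9 * 8 * 7 * prod(6)
= 16 * 15 * 14 * 13 * 12 * 11 * 10 * 9 * 8 * 7 * 6 * prod(5)
= 16 * 15 * 14 * 13 * 12 * 11 * 10 * 9 * 8 * 7 * 6 * 5 * prod(4)
= 16 * 15 * 14 * 13 * 12 * 11 * 10 * 9 * 8 * 7 * 6 * 5 * 4 * prod(3)
= 16 * 15 * 14 * 13 * 12 * 11 * 10 * 9 * 8 * 7 * 6 * 5 * 4 * 3 * prod(2)
= 16 * 15 * 14 * 13 * 12 * 11 * 10 * 9 * 8 * 7 * 6 * 5 * 4 * 3 * 2 * prod(1)
= 16 * 15 * 14 * 13 * 12 * 11 * 10 * 9 * 8 * 7 * 6 * 5 * 4 * 3 * 2 * 1
= 20922789888000

20922789888000


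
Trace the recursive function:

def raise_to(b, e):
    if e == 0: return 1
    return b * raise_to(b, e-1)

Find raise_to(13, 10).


raise_to(13, 10)
= 13 * raise_to(13, 9)
= 13 * 13 * raise_to(13, 8)
= 13 * 13 * 13 * raise_to(13, 7)
= 13 * 13 * 13 * 13 * raise_to(13, 6)
= 13 * 13 * 13 * 13 * 13 * raise_to(13, 5)
= 13 * 13 * 13 * 13 * 13 * 13 * raise_to(13, 4)
= 13 * 13 * 13 * 13 * 13 * 13 * 13 * raise_to(13, 3)
= 13 * 13 * 13 * 13 * 13 * 13 * 13 * 13 * raise_to(13, 2)
= 13 * 13 * 13 * 13 * 13 * 13 * 13 * 13 * 13 * raise_to(13, 1)
= 13 * 13 * 13 * 13 * 13 * 13 * 13 * 13 * 13 * 13 * raise_to(13, 0)
= 13 * 13 * 13 * 13 * 13 * 13 * 13 * 13 * 13 * 13 * 1
= 137858491849

137858491849


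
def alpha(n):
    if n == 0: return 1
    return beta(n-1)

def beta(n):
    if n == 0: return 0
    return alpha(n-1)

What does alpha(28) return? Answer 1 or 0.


alpha(28) = beta(27)
beta(27) = alpha(26)
alpha(26) = beta(25)
beta(25) = alpha(24)
alpha(24) = beta(23)
beta(23) = alpha(22)
alpha(22) = beta(21)
beta(21) = alpha(20)
alpha(20) = beta(19)
beta(19) = alpha(18)
alpha(18) = beta(17)
beta(17) = alpha(16)
alpha(16) = beta(15)
beta(15) = alpha(14)
alpha(14) = beta(13)
beta(13) = alpha(12)
alpha(12) = beta(11)
beta(11) = alpha(10)
alpha(10) = beta(9)
beta(9) = alpha(8)
alpha(8) = beta(7)
beta(7) = alpha(6)
alpha(6) = beta(5)
beta(5) = alpha(4)
alpha(4) = beta(3)
beta(3) = alpha(2)
alpha(2) = beta(1)
beta(1) = alpha(0)
alpha(0) = 1  (base case)
Result: 1

1


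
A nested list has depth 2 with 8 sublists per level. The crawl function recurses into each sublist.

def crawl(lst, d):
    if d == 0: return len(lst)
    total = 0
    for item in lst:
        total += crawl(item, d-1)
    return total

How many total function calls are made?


At depth 0 (root): 1 call
At depth 1: each of 1 parents calls crawl on 8 children = 8 calls
At depth 2: each of 8 parents calls crawl on 8 children = 64 calls
Total: 1 + 8 + 64 = 73

73


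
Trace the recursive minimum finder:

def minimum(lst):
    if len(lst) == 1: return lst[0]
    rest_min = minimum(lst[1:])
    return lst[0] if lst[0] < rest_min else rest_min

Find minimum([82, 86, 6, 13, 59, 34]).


minimum([82, 86, 6, 13, 59, 34]): compare 82 with minimum([86, 6, 13, 59, 34])
minimum([86, 6, 13, 59, 34]): compare 86 with minimum([6, 13, 59, 34])
minimum([6, 13, 59, 34]): compare 6 with minimum([13, 59, 34])
minimum([13, 59, 34]): compare 13 with minimum([59, 34])
minimum([59, 34]): compare 59 with minimum([34])
minimum([34]) = 34  (base case)
Compare 59 with 34 -> 34
Compare 13 with 34 -> 13
Compare 6 with 13 -> 6
Compare 86 with 6 -> 6
Compare 82 with 6 -> 6

6


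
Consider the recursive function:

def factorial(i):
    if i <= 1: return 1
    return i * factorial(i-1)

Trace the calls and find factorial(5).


factorial(5)
= 5 * factorial(4)
= 5 * 4 * factorial(3)
= 5 * 4 * 3 * factorial(2)
= 5 * 4 * 3 * 2 * factorial(1)
= 5 * 4 * 3 * 2 * 1
= 120

120


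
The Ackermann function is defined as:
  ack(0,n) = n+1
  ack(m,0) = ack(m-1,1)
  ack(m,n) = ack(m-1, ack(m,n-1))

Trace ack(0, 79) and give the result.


ack(0, 79) = 80
Result: ack(0, 79) = 80

80


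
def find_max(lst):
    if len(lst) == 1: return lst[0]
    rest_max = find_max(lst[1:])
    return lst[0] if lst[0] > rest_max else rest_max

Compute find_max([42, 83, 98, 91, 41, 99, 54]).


find_max([42, 83, 98, 91, 41, 99, 54]): compare 42 with find_max([83, 98, 91, 41, 99, 54])
find_max([83, 98, 91, 41, 99, 54]): compare 83 with find_max([98, 91, 41, 99, 54])
find_max([98, 91, 41, 99, 54]): compare 98 with find_max([91, 41, 99, 54])
find_max([91, 41, 99, 54]): compare 91 with find_max([41, 99, 54])
find_max([41, 99, 54]): compare 41 with find_max([99, 54])
find_max([99, 54]): compare 99 with find_max([54])
find_max([54]) = 54  (base case)
Compare 99 with 54 -> 99
Compare 41 with 99 -> 99
Compare 91 with 99 -> 99
Compare 98 with 99 -> 99
Compare 83 with 99 -> 99
Compare 42 with 99 -> 99

99
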